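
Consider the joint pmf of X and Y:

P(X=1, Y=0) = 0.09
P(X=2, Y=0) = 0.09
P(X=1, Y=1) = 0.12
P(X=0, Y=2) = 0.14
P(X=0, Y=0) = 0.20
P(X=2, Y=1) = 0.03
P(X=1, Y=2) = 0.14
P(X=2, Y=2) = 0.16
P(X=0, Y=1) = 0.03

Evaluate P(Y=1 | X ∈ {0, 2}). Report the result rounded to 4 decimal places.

0.0923

P(X=0) = 0.20 + 0.03 + 0.14 = 0.37.
P(X=2) = 0.09 + 0.03 + 0.16 = 0.28.
P(X ∈ {0, 2}) = 0.37 + 0.28 = 0.65; P(Y=1, X ∈ {0, 2}) = 0.03 + 0.03 = 0.06.
P(Y=1 | X ∈ {0, 2}) = 0.06/0.65 = 0.0923.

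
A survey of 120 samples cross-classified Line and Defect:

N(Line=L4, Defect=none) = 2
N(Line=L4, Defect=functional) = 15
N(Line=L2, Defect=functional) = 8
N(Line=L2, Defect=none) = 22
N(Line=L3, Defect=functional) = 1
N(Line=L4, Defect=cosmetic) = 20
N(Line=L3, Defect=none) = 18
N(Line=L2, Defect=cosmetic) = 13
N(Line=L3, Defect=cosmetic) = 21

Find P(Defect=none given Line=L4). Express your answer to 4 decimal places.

0.0541

Total with Line=L4: 2 + 20 + 15 = 37.
P(Defect=none | Line=L4) = 2/37 = 0.0541.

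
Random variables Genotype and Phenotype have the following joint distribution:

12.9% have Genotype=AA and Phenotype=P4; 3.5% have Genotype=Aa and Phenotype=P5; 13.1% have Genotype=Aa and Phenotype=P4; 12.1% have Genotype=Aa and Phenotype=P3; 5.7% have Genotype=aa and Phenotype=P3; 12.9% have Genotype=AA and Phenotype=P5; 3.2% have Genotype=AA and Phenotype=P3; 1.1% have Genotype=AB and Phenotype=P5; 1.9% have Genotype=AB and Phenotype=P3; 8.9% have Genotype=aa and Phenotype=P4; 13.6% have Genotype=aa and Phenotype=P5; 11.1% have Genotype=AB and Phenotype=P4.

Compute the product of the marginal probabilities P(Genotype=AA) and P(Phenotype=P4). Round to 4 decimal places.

0.1334

P(Genotype=AA) = 0.032 + 0.129 + 0.129 = 0.290.
P(Phenotype=P4) = 0.129 + 0.131 + 0.089 + 0.111 = 0.460.
Product: 0.290 × 0.460 = 0.1334.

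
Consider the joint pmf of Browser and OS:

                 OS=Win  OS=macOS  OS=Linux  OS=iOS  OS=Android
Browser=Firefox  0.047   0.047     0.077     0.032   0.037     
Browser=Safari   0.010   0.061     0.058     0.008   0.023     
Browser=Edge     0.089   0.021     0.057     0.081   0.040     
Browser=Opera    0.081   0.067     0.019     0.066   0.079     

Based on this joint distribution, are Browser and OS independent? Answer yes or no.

no

P(Browser=Opera) = 0.312 and P(OS=Linux) = 0.211, so their product is 0.06583, but P(Browser=Opera, OS=Linux) = 0.019. Since these differ, Browser and OS are not independent.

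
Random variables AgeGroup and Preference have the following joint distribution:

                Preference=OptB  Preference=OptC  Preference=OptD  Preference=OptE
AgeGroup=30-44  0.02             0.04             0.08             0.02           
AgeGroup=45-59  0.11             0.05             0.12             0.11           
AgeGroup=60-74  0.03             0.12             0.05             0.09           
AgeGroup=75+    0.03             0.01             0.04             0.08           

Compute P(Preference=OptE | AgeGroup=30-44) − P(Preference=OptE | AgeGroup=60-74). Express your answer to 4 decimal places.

P(AgeGroup=30-44) = 0.02 + 0.04 + 0.08 + 0.02 = 0.16; P(Preference=OptE | AgeGroup=30-44) = 0.02/0.16 = 0.12500.
P(AgeGroup=60-74) = 0.03 + 0.12 + 0.05 + 0.09 = 0.29; P(Preference=OptE | AgeGroup=60-74) = 0.09/0.29 = 0.31034.
Difference = -0.1853.

-0.1853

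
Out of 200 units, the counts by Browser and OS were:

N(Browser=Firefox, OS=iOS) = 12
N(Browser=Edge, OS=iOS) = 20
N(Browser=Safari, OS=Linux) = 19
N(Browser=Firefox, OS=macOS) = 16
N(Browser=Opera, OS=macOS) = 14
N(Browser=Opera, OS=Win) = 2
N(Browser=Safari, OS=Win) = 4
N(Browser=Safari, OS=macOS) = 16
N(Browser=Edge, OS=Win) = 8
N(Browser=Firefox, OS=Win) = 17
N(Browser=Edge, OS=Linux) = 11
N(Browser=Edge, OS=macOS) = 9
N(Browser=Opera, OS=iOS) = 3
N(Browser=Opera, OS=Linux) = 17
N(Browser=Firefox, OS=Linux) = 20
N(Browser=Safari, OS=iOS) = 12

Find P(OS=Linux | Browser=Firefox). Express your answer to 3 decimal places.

0.308

Total with Browser=Firefox: 17 + 16 + 20 + 12 = 65.
P(OS=Linux | Browser=Firefox) = 20/65 = 0.308.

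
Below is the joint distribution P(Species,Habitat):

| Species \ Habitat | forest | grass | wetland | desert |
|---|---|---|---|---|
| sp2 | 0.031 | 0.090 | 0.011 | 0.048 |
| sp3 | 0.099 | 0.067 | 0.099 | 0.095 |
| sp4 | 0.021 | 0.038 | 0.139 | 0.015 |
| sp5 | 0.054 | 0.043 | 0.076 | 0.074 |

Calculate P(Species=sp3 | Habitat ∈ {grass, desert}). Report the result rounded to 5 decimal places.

0.34468

P(Habitat=grass) = 0.090 + 0.067 + 0.038 + 0.043 = 0.238.
P(Habitat=desert) = 0.048 + 0.095 + 0.015 + 0.074 = 0.232.
P(Habitat ∈ {grass, desert}) = 0.238 + 0.232 = 0.470; P(Species=sp3, Habitat ∈ {grass, desert}) = 0.067 + 0.095 = 0.162.
P(Species=sp3 | Habitat ∈ {grass, desert}) = 0.162/0.470 = 0.34468.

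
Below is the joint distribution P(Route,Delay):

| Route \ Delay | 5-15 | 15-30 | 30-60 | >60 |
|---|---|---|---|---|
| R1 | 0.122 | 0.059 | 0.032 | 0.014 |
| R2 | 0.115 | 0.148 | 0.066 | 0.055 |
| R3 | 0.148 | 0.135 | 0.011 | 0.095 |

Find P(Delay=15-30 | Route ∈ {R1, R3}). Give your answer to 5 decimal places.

P(Route=R1) = 0.122 + 0.059 + 0.032 + 0.014 = 0.227.
P(Route=R3) = 0.148 + 0.135 + 0.011 + 0.095 = 0.389.
P(Route ∈ {R1, R3}) = 0.227 + 0.389 = 0.616; P(Delay=15-30, Route ∈ {R1, R3}) = 0.059 + 0.135 = 0.194.
P(Delay=15-30 | Route ∈ {R1, R3}) = 0.194/0.616 = 0.31494.

0.31494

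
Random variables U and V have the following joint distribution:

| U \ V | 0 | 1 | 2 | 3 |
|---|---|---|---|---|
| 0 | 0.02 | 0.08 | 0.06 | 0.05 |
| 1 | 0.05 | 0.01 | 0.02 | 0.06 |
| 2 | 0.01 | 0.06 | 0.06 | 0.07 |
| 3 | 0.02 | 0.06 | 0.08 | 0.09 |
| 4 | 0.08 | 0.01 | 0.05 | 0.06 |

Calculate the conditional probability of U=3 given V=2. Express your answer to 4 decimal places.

0.2963

P(V=2) = 0.06 + 0.02 + 0.06 + 0.08 + 0.05 = 0.27.
P(U=3 | V=2) = 0.08/0.27 = 0.2963.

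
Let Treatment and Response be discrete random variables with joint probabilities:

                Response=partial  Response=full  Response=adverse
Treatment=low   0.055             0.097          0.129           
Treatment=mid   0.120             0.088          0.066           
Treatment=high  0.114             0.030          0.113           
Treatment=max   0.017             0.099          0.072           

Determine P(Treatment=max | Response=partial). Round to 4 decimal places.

0.0556

P(Response=partial) = 0.055 + 0.120 + 0.114 + 0.017 = 0.306.
P(Treatment=max | Response=partial) = 0.017/0.306 = 0.0556.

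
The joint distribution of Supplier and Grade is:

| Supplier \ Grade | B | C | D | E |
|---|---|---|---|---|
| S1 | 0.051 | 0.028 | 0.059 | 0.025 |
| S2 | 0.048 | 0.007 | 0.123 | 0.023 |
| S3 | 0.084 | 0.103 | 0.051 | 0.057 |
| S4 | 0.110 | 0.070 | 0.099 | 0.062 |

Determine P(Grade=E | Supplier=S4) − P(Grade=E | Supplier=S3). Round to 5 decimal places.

-0.01140

P(Supplier=S4) = 0.110 + 0.070 + 0.099 + 0.062 = 0.341; P(Grade=E | Supplier=S4) = 0.062/0.341 = 0.181818.
P(Supplier=S3) = 0.084 + 0.103 + 0.051 + 0.057 = 0.295; P(Grade=E | Supplier=S3) = 0.057/0.295 = 0.193220.
Difference = -0.01140.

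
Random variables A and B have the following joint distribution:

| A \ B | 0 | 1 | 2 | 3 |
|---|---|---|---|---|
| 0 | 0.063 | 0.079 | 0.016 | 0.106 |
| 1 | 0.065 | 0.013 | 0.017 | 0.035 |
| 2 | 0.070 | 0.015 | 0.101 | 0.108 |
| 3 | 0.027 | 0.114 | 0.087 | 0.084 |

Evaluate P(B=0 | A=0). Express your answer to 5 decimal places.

P(A=0) = 0.063 + 0.079 + 0.016 + 0.106 = 0.264.
P(B=0 | A=0) = 0.063/0.264 = 0.23864.

0.23864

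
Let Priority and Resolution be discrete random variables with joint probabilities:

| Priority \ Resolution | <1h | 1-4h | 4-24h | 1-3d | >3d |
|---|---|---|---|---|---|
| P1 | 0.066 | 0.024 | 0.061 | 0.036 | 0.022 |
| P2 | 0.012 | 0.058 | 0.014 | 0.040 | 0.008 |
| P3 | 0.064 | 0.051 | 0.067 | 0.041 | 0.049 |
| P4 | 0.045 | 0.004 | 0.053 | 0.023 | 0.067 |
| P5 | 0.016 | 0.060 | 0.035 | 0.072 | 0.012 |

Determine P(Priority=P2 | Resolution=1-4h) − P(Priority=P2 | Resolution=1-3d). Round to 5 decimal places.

P(Resolution=1-4h) = 0.024 + 0.058 + 0.051 + 0.004 + 0.060 = 0.197; P(Priority=P2 | Resolution=1-4h) = 0.058/0.197 = 0.294416.
P(Resolution=1-3d) = 0.036 + 0.040 + 0.041 + 0.023 + 0.072 = 0.212; P(Priority=P2 | Resolution=1-3d) = 0.040/0.212 = 0.188679.
Difference = 0.10574.

0.10574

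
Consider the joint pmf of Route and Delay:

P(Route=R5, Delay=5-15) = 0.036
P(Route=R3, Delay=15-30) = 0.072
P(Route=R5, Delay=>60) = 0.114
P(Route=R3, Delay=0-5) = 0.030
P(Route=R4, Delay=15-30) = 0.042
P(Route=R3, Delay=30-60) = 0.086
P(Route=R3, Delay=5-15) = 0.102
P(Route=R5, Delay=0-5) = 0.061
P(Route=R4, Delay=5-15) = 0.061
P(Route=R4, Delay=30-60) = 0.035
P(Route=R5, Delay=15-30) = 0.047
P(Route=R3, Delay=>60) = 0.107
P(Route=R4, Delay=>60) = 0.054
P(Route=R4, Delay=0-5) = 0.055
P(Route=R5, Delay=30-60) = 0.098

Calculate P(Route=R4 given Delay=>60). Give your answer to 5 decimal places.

0.19636

P(Delay=>60) = 0.107 + 0.054 + 0.114 = 0.275.
P(Route=R4 | Delay=>60) = 0.054/0.275 = 0.19636.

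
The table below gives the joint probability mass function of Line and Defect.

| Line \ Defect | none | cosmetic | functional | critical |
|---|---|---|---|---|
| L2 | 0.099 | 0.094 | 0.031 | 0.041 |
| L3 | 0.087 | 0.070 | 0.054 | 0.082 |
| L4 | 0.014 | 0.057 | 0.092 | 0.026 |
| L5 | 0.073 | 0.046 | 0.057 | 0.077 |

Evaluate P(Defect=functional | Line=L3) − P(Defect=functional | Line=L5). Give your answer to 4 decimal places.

-0.0410

P(Line=L3) = 0.087 + 0.070 + 0.054 + 0.082 = 0.293; P(Defect=functional | Line=L3) = 0.054/0.293 = 0.18430.
P(Line=L5) = 0.073 + 0.046 + 0.057 + 0.077 = 0.253; P(Defect=functional | Line=L5) = 0.057/0.253 = 0.22530.
Difference = -0.0410.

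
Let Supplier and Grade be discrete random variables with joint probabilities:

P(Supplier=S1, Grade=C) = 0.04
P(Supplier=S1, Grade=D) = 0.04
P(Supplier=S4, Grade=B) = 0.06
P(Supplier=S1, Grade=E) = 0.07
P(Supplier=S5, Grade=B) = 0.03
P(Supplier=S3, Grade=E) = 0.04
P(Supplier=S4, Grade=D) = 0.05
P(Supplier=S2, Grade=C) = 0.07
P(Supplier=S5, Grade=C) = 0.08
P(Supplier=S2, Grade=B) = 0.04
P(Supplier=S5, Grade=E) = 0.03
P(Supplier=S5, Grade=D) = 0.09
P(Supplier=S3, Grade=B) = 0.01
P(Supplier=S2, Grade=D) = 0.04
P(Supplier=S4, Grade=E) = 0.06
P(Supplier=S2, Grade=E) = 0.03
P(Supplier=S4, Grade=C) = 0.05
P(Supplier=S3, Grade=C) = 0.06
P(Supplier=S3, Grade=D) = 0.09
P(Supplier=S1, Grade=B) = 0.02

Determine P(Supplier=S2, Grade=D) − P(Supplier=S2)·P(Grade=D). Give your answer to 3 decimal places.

P(Supplier=S2) = 0.04 + 0.07 + 0.04 + 0.03 = 0.18.
P(Grade=D) = 0.04 + 0.04 + 0.09 + 0.05 + 0.09 = 0.31.
P(Supplier=S2, Grade=D) − P(Supplier=S2)P(Grade=D) = 0.04 − 0.18×0.31 = -0.016.

-0.016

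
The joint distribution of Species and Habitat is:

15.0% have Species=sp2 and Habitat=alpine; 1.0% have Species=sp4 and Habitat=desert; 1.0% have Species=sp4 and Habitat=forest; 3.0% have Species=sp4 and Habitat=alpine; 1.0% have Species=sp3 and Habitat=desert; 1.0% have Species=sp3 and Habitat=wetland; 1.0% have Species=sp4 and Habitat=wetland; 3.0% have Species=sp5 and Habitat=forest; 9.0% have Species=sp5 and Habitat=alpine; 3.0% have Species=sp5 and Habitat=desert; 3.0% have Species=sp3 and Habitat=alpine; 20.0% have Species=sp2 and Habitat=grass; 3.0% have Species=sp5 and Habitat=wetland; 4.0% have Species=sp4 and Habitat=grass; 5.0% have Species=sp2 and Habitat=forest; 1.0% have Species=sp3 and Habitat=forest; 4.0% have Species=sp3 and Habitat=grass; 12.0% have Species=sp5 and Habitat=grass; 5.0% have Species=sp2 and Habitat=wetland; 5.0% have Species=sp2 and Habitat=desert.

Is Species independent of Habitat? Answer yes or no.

yes

Every cell satisfies P(Species,Habitat) = P(Species)·P(Habitat). For instance P(Species=sp4) = 0.100, P(Habitat=grass) = 0.400, and 0.100×0.400 = 0.040 matches the joint entry. So Species and Habitat are independent.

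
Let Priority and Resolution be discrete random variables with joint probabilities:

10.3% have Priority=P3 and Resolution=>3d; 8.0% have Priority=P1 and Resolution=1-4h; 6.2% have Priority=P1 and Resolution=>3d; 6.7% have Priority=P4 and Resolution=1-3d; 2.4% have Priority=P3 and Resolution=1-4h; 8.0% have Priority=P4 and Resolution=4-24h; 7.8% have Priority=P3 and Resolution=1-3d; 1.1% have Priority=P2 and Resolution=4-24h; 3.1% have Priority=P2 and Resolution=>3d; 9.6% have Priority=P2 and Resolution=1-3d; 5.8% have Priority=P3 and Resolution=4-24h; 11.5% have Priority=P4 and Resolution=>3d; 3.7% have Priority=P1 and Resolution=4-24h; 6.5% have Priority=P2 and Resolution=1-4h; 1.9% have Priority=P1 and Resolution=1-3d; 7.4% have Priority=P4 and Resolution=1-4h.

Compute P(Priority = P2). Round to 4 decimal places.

P(Priority=P2) = 0.065 + 0.011 + 0.096 + 0.031 = 0.203.

0.2030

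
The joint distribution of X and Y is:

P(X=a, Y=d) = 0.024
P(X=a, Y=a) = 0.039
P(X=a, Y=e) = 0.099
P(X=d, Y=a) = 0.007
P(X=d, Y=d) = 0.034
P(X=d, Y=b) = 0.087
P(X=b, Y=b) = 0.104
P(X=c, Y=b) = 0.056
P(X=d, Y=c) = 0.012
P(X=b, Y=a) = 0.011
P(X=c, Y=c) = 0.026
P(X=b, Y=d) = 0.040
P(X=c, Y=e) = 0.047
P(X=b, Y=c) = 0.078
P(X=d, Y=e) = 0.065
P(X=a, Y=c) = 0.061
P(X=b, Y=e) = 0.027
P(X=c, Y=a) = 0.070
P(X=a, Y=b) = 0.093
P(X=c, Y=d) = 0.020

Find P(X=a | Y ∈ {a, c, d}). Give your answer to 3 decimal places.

P(Y=a) = 0.039 + 0.011 + 0.070 + 0.007 = 0.127.
P(Y=c) = 0.061 + 0.078 + 0.026 + 0.012 = 0.177.
P(Y=d) = 0.024 + 0.040 + 0.020 + 0.034 = 0.118.
P(Y ∈ {a, c, d}) = 0.127 + 0.177 + 0.118 = 0.422; P(X=a, Y ∈ {a, c, d}) = 0.039 + 0.061 + 0.024 = 0.124.
P(X=a | Y ∈ {a, c, d}) = 0.124/0.422 = 0.294.

0.294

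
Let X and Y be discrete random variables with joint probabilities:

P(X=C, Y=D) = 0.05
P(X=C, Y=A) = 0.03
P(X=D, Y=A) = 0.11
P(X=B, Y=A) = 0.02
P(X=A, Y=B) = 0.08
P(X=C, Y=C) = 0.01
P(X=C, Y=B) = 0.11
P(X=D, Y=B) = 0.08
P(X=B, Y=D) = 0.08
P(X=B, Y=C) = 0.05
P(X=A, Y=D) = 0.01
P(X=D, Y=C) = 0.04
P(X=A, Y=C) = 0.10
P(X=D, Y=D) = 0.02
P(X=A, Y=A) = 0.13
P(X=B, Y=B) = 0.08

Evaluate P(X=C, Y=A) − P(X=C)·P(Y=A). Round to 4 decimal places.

-0.0280

P(X=C) = 0.03 + 0.11 + 0.01 + 0.05 = 0.20.
P(Y=A) = 0.13 + 0.02 + 0.03 + 0.11 = 0.29.
P(X=C, Y=A) − P(X=C)P(Y=A) = 0.03 − 0.20×0.29 = -0.0280.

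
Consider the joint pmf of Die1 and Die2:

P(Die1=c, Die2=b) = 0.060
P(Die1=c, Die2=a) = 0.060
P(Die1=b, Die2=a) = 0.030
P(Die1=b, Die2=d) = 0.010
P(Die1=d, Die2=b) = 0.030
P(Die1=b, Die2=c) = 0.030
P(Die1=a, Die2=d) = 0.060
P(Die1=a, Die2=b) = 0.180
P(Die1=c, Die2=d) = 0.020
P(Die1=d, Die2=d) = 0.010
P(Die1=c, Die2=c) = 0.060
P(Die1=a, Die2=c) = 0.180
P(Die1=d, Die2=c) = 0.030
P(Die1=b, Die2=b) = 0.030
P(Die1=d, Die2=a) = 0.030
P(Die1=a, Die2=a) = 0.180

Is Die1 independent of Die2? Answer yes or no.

Every cell satisfies P(Die1,Die2) = P(Die1)·P(Die2). For instance P(Die1=b) = 0.100, P(Die2=d) = 0.100, and 0.100×0.100 = 0.010 matches the joint entry. So Die1 and Die2 are independent.

yes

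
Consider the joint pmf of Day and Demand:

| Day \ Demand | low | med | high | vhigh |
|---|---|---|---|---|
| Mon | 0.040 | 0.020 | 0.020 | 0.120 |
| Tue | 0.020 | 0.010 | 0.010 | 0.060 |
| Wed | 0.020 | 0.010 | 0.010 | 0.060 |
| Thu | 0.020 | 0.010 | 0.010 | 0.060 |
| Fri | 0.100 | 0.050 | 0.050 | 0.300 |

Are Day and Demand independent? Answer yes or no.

Every cell satisfies P(Day,Demand) = P(Day)·P(Demand). For instance P(Day=Tue) = 0.100, P(Demand=low) = 0.200, and 0.100×0.200 = 0.020 matches the joint entry. So Day and Demand are independent.

yes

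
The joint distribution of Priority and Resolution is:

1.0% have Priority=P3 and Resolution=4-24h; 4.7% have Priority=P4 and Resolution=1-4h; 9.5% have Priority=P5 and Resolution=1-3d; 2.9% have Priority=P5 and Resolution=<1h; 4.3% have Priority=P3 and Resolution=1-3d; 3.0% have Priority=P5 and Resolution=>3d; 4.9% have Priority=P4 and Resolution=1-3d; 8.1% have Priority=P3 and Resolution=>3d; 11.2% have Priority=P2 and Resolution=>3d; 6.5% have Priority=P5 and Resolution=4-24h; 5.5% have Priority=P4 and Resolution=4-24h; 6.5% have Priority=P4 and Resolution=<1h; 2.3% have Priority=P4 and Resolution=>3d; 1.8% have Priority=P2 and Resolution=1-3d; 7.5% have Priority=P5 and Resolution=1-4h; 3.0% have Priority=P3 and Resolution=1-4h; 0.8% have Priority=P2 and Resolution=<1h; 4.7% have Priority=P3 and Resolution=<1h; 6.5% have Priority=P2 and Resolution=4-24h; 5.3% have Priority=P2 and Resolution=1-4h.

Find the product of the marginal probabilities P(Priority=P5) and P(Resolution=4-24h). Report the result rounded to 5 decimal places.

P(Priority=P5) = 0.029 + 0.075 + 0.065 + 0.095 + 0.030 = 0.294.
P(Resolution=4-24h) = 0.065 + 0.010 + 0.055 + 0.065 = 0.195.
Product: 0.294 × 0.195 = 0.05733.

0.05733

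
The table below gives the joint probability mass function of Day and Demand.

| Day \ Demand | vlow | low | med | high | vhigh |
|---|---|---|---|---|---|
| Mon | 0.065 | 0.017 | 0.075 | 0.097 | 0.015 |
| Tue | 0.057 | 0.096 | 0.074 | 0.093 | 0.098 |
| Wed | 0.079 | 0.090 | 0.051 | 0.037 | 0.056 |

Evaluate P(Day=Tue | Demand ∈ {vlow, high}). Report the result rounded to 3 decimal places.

0.350

P(Demand=vlow) = 0.065 + 0.057 + 0.079 = 0.201.
P(Demand=high) = 0.097 + 0.093 + 0.037 = 0.227.
P(Demand ∈ {vlow, high}) = 0.201 + 0.227 = 0.428; P(Day=Tue, Demand ∈ {vlow, high}) = 0.057 + 0.093 = 0.150.
P(Day=Tue | Demand ∈ {vlow, high}) = 0.150/0.428 = 0.350.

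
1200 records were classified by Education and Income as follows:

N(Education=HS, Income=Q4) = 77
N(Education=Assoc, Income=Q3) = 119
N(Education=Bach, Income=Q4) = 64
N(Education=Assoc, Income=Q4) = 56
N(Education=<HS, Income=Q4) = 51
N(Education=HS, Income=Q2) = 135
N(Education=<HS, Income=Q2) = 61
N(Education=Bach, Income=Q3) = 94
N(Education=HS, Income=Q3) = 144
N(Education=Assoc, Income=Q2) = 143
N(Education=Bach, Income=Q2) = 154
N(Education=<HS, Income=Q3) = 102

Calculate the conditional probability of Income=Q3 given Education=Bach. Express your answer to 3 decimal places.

0.301

Total with Education=Bach: 154 + 94 + 64 = 312.
P(Income=Q3 | Education=Bach) = 94/312 = 0.301.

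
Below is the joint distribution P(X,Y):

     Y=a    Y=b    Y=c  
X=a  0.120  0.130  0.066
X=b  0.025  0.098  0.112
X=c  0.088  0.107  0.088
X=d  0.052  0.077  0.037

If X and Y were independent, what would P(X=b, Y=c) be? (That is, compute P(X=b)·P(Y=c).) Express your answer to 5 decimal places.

P(X=b) = 0.025 + 0.098 + 0.112 = 0.235.
P(Y=c) = 0.066 + 0.112 + 0.088 + 0.037 = 0.303.
Product: 0.235 × 0.303 = 0.07121.

0.07121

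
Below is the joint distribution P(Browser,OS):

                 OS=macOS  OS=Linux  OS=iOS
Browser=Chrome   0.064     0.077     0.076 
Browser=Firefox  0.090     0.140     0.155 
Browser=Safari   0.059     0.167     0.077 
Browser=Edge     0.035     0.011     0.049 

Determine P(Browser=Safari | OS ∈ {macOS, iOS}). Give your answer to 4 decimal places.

P(OS=macOS) = 0.064 + 0.090 + 0.059 + 0.035 = 0.248.
P(OS=iOS) = 0.076 + 0.155 + 0.077 + 0.049 = 0.357.
P(OS ∈ {macOS, iOS}) = 0.248 + 0.357 = 0.605; P(Browser=Safari, OS ∈ {macOS, iOS}) = 0.059 + 0.077 = 0.136.
P(Browser=Safari | OS ∈ {macOS, iOS}) = 0.136/0.605 = 0.2248.

0.2248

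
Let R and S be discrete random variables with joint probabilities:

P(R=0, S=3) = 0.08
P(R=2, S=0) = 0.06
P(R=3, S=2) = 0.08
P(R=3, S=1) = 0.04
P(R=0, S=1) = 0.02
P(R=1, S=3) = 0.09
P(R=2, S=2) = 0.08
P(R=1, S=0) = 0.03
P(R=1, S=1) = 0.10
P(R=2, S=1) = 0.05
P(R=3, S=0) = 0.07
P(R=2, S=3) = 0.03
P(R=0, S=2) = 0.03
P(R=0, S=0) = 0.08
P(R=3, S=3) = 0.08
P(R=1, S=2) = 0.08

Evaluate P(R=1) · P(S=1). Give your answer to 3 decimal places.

P(R=1) = 0.03 + 0.10 + 0.08 + 0.09 = 0.30.
P(S=1) = 0.02 + 0.10 + 0.05 + 0.04 = 0.21.
Product: 0.30 × 0.21 = 0.063.

0.063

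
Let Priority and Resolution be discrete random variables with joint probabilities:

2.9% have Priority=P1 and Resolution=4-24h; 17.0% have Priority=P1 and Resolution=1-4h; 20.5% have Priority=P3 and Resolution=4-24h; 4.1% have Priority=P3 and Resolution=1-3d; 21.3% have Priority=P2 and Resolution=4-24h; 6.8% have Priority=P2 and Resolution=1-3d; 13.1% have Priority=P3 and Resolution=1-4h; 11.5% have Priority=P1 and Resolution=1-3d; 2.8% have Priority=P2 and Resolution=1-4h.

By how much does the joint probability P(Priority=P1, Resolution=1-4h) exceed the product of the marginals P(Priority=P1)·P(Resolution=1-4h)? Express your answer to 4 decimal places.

P(Priority=P1) = 0.170 + 0.029 + 0.115 = 0.314.
P(Resolution=1-4h) = 0.170 + 0.028 + 0.131 = 0.329.
P(Priority=P1, Resolution=1-4h) − P(Priority=P1)P(Resolution=1-4h) = 0.170 − 0.314×0.329 = 0.0667.

0.0667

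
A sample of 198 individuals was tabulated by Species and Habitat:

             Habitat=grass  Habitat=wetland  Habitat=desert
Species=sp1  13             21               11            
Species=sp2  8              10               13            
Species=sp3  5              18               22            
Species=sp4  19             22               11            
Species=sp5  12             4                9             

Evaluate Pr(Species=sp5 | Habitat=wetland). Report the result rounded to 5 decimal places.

Total with Habitat=wetland: 21 + 10 + 18 + 22 + 4 = 75.
P(Species=sp5 | Habitat=wetland) = 4/75 = 0.05333.

0.05333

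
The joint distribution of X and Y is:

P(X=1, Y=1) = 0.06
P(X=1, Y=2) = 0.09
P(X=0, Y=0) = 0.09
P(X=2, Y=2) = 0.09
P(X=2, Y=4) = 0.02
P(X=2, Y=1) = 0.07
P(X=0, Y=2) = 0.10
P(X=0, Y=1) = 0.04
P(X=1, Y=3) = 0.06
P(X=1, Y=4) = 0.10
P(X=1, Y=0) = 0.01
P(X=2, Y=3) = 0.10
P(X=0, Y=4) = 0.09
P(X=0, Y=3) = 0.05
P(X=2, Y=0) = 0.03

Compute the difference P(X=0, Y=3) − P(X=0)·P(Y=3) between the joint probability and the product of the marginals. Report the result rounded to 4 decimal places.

-0.0277

P(X=0) = 0.09 + 0.04 + 0.10 + 0.05 + 0.09 = 0.37.
P(Y=3) = 0.05 + 0.06 + 0.10 = 0.21.
P(X=0, Y=3) − P(X=0)P(Y=3) = 0.05 − 0.37×0.21 = -0.0277.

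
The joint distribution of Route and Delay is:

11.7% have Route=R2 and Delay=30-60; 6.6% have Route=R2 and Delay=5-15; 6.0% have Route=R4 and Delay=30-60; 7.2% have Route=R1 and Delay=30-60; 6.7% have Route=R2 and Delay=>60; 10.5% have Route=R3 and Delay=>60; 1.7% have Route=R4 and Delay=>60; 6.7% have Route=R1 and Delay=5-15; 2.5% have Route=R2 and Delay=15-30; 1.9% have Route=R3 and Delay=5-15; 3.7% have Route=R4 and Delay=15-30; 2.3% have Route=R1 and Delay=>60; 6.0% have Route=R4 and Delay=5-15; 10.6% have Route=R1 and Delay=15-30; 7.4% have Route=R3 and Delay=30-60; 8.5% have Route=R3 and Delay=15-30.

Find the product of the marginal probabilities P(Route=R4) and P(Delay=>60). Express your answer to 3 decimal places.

0.037

P(Route=R4) = 0.060 + 0.037 + 0.060 + 0.017 = 0.174.
P(Delay=>60) = 0.023 + 0.067 + 0.105 + 0.017 = 0.212.
Product: 0.174 × 0.212 = 0.037.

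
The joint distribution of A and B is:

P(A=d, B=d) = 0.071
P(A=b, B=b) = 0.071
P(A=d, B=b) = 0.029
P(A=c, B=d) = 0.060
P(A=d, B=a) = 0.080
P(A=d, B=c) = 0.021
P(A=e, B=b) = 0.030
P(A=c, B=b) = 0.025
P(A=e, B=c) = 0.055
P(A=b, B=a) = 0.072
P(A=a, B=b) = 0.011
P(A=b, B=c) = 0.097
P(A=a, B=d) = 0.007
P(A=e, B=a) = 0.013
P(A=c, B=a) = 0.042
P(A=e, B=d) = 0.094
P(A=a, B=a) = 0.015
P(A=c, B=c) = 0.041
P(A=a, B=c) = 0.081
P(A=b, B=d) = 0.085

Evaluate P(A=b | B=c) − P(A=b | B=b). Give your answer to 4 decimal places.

P(B=c) = 0.081 + 0.097 + 0.041 + 0.021 + 0.055 = 0.295; P(A=b | B=c) = 0.097/0.295 = 0.32881.
P(B=b) = 0.011 + 0.071 + 0.025 + 0.029 + 0.030 = 0.166; P(A=b | B=b) = 0.071/0.166 = 0.42771.
Difference = -0.0989.

-0.0989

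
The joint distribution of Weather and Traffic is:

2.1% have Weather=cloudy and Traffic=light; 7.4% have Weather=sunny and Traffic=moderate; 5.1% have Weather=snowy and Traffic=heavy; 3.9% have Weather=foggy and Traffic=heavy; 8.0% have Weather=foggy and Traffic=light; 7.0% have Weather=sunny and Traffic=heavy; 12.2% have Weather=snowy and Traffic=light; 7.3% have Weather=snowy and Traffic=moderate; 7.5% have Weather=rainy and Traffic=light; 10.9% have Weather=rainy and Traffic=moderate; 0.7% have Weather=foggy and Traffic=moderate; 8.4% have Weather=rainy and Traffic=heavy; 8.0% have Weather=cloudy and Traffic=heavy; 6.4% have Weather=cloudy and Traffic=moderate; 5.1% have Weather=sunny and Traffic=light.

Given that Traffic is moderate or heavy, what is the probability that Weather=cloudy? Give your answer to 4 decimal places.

0.2212

P(Traffic=moderate) = 0.074 + 0.064 + 0.109 + 0.073 + 0.007 = 0.327.
P(Traffic=heavy) = 0.070 + 0.080 + 0.084 + 0.051 + 0.039 = 0.324.
P(Traffic ∈ {moderate, heavy}) = 0.327 + 0.324 = 0.651; P(Weather=cloudy, Traffic ∈ {moderate, heavy}) = 0.064 + 0.080 = 0.144.
P(Weather=cloudy | Traffic ∈ {moderate, heavy}) = 0.144/0.651 = 0.2212.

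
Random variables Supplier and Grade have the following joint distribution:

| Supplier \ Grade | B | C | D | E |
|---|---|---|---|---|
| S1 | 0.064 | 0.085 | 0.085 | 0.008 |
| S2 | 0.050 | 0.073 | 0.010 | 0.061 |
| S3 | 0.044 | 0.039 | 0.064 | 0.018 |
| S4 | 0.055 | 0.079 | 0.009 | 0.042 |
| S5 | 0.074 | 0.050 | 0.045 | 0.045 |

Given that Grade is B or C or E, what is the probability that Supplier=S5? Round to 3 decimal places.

P(Grade=B) = 0.064 + 0.050 + 0.044 + 0.055 + 0.074 = 0.287.
P(Grade=C) = 0.085 + 0.073 + 0.039 + 0.079 + 0.050 = 0.326.
P(Grade=E) = 0.008 + 0.061 + 0.018 + 0.042 + 0.045 = 0.174.
P(Grade ∈ {B, C, E}) = 0.287 + 0.326 + 0.174 = 0.787; P(Supplier=S5, Grade ∈ {B, C, E}) = 0.074 + 0.050 + 0.045 = 0.169.
P(Supplier=S5 | Grade ∈ {B, C, E}) = 0.169/0.787 = 0.215.

0.215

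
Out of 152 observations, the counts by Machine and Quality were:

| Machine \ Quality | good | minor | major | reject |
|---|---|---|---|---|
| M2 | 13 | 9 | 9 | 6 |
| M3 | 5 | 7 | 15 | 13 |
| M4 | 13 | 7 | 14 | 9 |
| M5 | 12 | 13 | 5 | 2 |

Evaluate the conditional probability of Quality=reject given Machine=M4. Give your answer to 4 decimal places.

0.2093

Total with Machine=M4: 13 + 7 + 14 + 9 = 43.
P(Quality=reject | Machine=M4) = 9/43 = 0.2093.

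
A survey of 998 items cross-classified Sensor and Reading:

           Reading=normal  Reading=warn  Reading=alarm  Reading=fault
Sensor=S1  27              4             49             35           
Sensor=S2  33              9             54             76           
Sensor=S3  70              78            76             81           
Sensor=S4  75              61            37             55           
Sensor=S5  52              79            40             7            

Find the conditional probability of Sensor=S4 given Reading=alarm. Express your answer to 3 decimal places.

Total with Reading=alarm: 49 + 54 + 76 + 37 + 40 = 256.
P(Sensor=S4 | Reading=alarm) = 37/256 = 0.145.

0.145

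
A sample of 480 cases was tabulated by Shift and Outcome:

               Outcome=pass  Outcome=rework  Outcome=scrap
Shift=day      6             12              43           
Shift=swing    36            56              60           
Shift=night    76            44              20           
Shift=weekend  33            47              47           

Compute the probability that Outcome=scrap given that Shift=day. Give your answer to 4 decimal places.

Total with Shift=day: 6 + 12 + 43 = 61.
P(Outcome=scrap | Shift=day) = 43/61 = 0.7049.

0.7049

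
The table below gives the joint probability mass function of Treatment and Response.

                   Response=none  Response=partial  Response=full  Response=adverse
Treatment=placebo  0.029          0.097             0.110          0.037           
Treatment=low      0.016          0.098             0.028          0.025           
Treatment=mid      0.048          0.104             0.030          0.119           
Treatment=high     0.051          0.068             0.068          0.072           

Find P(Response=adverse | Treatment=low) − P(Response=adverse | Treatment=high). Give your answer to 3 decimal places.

-0.128

P(Treatment=low) = 0.016 + 0.098 + 0.028 + 0.025 = 0.167; P(Response=adverse | Treatment=low) = 0.025/0.167 = 0.1497.
P(Treatment=high) = 0.051 + 0.068 + 0.068 + 0.072 = 0.259; P(Response=adverse | Treatment=high) = 0.072/0.259 = 0.2780.
Difference = -0.128.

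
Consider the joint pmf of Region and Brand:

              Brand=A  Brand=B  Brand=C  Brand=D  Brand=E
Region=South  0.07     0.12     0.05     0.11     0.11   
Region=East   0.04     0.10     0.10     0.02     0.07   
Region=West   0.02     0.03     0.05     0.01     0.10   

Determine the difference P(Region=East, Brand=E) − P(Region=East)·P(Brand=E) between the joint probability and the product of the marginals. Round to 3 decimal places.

P(Region=East) = 0.04 + 0.10 + 0.10 + 0.02 + 0.07 = 0.33.
P(Brand=E) = 0.11 + 0.07 + 0.10 = 0.28.
P(Region=East, Brand=E) − P(Region=East)P(Brand=E) = 0.07 − 0.33×0.28 = -0.022.

-0.022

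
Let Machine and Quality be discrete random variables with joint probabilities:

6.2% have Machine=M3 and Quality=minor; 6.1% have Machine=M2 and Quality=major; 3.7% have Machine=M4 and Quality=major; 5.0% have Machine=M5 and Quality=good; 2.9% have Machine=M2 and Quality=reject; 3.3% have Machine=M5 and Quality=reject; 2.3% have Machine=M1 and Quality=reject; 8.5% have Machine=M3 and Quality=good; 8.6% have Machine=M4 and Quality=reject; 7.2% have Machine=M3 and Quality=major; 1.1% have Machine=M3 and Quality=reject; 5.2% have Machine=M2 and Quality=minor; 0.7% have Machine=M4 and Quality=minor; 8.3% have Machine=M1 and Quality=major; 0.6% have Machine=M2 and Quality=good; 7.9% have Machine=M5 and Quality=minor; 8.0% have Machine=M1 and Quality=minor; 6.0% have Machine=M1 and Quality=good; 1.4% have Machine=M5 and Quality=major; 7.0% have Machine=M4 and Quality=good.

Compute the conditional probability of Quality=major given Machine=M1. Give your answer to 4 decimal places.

P(Machine=M1) = 0.060 + 0.080 + 0.083 + 0.023 = 0.246.
P(Quality=major | Machine=M1) = 0.083/0.246 = 0.3374.

0.3374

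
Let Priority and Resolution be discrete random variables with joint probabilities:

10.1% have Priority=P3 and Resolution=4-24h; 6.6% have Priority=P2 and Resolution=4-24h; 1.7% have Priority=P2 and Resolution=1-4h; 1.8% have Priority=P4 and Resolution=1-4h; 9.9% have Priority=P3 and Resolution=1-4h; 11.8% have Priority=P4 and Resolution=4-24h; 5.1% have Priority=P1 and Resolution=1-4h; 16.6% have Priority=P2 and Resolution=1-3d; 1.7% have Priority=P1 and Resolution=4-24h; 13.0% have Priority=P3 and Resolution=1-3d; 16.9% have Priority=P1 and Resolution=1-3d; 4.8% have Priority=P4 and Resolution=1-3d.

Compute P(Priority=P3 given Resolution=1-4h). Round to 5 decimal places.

0.53514

P(Resolution=1-4h) = 0.051 + 0.017 + 0.099 + 0.018 = 0.185.
P(Priority=P3 | Resolution=1-4h) = 0.099/0.185 = 0.53514.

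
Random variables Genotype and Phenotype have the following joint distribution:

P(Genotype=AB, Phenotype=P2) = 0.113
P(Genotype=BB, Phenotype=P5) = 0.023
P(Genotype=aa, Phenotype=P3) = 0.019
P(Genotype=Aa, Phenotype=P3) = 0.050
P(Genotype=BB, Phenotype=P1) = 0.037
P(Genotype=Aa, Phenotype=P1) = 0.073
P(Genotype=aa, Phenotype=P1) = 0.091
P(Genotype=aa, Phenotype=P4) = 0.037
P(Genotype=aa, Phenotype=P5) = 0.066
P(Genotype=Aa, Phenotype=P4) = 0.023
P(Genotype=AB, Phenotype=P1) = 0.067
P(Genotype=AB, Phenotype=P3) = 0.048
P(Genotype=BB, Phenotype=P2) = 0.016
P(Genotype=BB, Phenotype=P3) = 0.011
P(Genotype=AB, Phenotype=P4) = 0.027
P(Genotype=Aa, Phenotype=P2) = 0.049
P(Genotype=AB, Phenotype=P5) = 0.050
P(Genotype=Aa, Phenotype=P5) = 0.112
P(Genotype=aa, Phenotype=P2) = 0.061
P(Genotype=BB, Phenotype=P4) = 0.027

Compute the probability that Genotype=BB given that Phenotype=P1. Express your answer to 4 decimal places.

0.1381

P(Phenotype=P1) = 0.073 + 0.091 + 0.067 + 0.037 = 0.268.
P(Genotype=BB | Phenotype=P1) = 0.037/0.268 = 0.1381.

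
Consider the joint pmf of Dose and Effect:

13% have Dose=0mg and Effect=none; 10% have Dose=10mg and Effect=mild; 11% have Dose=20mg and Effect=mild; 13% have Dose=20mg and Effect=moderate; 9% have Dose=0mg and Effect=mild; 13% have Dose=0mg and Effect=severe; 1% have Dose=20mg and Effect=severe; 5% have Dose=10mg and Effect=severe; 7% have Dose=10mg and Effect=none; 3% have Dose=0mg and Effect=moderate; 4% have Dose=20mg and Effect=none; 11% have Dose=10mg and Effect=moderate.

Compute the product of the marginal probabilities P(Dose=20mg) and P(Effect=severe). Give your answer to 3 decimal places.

0.055

P(Dose=20mg) = 0.04 + 0.11 + 0.13 + 0.01 = 0.29.
P(Effect=severe) = 0.13 + 0.05 + 0.01 = 0.19.
Product: 0.29 × 0.19 = 0.055.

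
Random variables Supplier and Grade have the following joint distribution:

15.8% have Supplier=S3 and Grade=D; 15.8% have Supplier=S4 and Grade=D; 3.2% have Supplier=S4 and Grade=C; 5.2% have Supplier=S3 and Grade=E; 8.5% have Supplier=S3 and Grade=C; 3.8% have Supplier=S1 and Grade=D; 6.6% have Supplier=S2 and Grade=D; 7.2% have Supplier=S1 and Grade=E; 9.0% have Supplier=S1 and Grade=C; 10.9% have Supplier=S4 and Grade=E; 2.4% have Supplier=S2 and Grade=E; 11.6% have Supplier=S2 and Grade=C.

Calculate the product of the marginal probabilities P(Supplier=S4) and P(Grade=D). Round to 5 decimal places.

P(Supplier=S4) = 0.032 + 0.158 + 0.109 = 0.299.
P(Grade=D) = 0.038 + 0.066 + 0.158 + 0.158 = 0.420.
Product: 0.299 × 0.420 = 0.12558.

0.12558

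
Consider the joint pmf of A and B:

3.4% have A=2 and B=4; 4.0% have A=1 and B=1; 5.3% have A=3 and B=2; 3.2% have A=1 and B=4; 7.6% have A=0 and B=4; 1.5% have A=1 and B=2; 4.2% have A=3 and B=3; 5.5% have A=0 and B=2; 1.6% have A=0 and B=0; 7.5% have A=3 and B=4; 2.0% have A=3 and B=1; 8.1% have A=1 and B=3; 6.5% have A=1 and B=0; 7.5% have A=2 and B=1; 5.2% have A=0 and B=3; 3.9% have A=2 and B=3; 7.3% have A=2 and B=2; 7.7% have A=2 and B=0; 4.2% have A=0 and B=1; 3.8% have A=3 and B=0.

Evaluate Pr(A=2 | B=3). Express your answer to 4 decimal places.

P(B=3) = 0.052 + 0.081 + 0.039 + 0.042 = 0.214.
P(A=2 | B=3) = 0.039/0.214 = 0.1822.

0.1822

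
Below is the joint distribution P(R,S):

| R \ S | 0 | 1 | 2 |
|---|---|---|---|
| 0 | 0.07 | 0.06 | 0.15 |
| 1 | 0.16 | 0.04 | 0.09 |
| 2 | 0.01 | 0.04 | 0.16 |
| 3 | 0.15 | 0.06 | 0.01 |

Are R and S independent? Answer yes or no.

P(R=3) = 0.22 and P(S=2) = 0.41, so their product is 0.0902, but P(R=3, S=2) = 0.01. Since these differ, R and S are not independent.

no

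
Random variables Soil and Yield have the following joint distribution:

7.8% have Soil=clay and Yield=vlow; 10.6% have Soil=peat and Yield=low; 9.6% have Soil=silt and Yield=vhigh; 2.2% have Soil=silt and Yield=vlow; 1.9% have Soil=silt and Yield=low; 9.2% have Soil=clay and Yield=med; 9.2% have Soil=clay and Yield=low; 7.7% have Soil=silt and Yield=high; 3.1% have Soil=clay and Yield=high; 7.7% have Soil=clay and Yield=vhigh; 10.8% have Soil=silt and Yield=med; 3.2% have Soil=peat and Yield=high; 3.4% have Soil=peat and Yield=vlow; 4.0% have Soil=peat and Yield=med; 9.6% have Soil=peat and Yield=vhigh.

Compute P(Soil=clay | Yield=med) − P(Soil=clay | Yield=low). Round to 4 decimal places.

P(Yield=med) = 0.092 + 0.108 + 0.040 = 0.240; P(Soil=clay | Yield=med) = 0.092/0.240 = 0.38333.
P(Yield=low) = 0.092 + 0.019 + 0.106 = 0.217; P(Soil=clay | Yield=low) = 0.092/0.217 = 0.42396.
Difference = -0.0406.

-0.0406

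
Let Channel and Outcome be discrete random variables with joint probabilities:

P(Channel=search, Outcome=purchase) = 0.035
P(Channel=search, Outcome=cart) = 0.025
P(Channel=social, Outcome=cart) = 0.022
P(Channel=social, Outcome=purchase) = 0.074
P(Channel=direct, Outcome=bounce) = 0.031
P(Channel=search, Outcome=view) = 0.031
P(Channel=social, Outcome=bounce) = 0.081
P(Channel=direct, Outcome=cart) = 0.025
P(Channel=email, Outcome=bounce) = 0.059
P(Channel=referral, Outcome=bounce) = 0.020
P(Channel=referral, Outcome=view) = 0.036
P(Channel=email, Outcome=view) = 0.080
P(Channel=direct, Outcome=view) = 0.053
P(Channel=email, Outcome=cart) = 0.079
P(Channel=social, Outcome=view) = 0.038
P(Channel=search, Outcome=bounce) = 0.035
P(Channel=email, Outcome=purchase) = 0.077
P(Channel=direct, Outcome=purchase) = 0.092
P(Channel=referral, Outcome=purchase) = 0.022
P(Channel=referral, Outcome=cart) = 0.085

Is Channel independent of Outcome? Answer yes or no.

no

P(Channel=referral) = 0.163 and P(Outcome=cart) = 0.236, so their product is 0.03847, but P(Channel=referral, Outcome=cart) = 0.085. Since these differ, Channel and Outcome are not independent.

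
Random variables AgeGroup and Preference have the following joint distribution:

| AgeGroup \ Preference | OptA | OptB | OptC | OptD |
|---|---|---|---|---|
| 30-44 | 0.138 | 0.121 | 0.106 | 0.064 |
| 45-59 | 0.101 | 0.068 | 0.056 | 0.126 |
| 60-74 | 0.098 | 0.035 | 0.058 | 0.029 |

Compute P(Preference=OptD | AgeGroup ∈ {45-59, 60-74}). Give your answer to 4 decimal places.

P(AgeGroup=45-59) = 0.101 + 0.068 + 0.056 + 0.126 = 0.351.
P(AgeGroup=60-74) = 0.098 + 0.035 + 0.058 + 0.029 = 0.220.
P(AgeGroup ∈ {45-59, 60-74}) = 0.351 + 0.220 = 0.571; P(Preference=OptD, AgeGroup ∈ {45-59, 60-74}) = 0.126 + 0.029 = 0.155.
P(Preference=OptD | AgeGroup ∈ {45-59, 60-74}) = 0.155/0.571 = 0.2715.

0.2715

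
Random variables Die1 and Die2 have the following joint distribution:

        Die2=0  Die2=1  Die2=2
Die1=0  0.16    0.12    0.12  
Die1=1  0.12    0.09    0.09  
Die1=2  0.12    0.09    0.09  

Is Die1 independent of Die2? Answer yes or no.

yes

Every cell satisfies P(Die1,Die2) = P(Die1)·P(Die2). For instance P(Die1=1) = 0.30, P(Die2=1) = 0.30, and 0.30×0.30 = 0.09 matches the joint entry. So Die1 and Die2 are independent.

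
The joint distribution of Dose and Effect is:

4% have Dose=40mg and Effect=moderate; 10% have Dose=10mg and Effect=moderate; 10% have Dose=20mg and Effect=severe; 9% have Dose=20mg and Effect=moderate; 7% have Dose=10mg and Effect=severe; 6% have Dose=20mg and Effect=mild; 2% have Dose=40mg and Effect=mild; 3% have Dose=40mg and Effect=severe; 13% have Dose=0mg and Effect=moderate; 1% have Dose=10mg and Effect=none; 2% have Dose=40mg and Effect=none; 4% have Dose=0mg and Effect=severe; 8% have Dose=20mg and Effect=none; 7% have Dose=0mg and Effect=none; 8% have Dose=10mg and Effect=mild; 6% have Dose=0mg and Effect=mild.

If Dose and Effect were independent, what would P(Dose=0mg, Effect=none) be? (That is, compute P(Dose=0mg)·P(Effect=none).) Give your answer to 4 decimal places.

P(Dose=0mg) = 0.07 + 0.06 + 0.13 + 0.04 = 0.30.
P(Effect=none) = 0.07 + 0.01 + 0.08 + 0.02 = 0.18.
Product: 0.30 × 0.18 = 0.0540.

0.0540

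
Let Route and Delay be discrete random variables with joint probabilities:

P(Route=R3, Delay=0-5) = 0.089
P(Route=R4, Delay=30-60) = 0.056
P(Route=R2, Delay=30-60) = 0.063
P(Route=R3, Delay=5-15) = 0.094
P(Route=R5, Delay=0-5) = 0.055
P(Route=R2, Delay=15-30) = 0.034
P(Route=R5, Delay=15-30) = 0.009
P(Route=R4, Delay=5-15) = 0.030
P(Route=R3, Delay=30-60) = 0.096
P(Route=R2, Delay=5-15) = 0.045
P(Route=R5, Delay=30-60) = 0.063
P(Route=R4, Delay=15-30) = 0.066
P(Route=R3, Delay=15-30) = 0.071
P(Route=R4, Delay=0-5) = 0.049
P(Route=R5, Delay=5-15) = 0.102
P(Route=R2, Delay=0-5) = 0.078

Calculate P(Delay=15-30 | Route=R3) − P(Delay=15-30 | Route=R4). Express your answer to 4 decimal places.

P(Route=R3) = 0.089 + 0.094 + 0.071 + 0.096 = 0.350; P(Delay=15-30 | Route=R3) = 0.071/0.350 = 0.20286.
P(Route=R4) = 0.049 + 0.030 + 0.066 + 0.056 = 0.201; P(Delay=15-30 | Route=R4) = 0.066/0.201 = 0.32836.
Difference = -0.1255.

-0.1255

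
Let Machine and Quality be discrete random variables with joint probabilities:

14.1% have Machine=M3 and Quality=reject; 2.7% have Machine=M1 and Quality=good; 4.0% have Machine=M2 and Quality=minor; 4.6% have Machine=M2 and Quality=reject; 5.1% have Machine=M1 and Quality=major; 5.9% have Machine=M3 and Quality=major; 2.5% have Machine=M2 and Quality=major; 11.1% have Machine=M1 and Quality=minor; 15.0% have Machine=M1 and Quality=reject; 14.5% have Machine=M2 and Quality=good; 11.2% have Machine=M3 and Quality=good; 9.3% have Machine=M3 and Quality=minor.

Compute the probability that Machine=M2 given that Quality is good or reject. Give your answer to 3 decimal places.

P(Quality=good) = 0.027 + 0.145 + 0.112 = 0.284.
P(Quality=reject) = 0.150 + 0.046 + 0.141 = 0.337.
P(Quality ∈ {good, reject}) = 0.284 + 0.337 = 0.621; P(Machine=M2, Quality ∈ {good, reject}) = 0.145 + 0.046 = 0.191.
P(Machine=M2 | Quality ∈ {good, reject}) = 0.191/0.621 = 0.308.

0.308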